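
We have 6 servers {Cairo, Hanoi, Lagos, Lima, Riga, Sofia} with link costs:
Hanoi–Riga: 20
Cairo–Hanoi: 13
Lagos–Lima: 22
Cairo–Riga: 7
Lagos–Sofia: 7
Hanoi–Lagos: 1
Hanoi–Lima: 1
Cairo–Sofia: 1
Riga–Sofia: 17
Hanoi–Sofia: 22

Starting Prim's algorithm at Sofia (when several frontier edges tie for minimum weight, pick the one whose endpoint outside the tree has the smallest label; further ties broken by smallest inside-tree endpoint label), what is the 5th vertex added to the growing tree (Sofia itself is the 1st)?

Prim's algorithm from Sofia:
Step 1: cheapest edge leaving the tree is Cairo–Sofia (1); add Cairo.
Step 2: cheapest edge leaving the tree is Lagos–Sofia (7); add Lagos.
Step 3: cheapest edge leaving the tree is Hanoi–Lagos (1); add Hanoi.
Step 4: cheapest edge leaving the tree is Hanoi–Lima (1); add Lima.
Step 5: cheapest edge leaving the tree is Cairo–Riga (7); add Riga.
Vertex order: Sofia, Cairo, Lagos, Hanoi, Lima, Riga. The 5th vertex is Lima.

Lima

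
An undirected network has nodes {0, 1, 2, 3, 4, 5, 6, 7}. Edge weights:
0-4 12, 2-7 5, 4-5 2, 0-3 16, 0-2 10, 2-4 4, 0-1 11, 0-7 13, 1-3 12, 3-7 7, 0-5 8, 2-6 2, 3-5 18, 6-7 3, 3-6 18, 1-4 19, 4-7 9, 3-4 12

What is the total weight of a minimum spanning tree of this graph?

Sort edges by weight, then run Kruskal:
2-6 (2): add — endpoints in different components.
4-5 (2): add — endpoints in different components.
6-7 (3): add — endpoints in different components.
2-4 (4): add — endpoints in different components.
2-7 (5): skip — 2 and 7 already connected.
3-7 (7): add — endpoints in different components.
0-5 (8): add — endpoints in different components.
4-7 (9): skip — 4 and 7 already connected.
0-2 (10): skip — 0 and 2 already connected.
0-1 (11): add — endpoints in different components.
MST edges: 2-6, 4-5, 6-7, 2-4, 3-7, 0-5, 0-1; total weight 2+2+3+4+7+8+11 = 37.

37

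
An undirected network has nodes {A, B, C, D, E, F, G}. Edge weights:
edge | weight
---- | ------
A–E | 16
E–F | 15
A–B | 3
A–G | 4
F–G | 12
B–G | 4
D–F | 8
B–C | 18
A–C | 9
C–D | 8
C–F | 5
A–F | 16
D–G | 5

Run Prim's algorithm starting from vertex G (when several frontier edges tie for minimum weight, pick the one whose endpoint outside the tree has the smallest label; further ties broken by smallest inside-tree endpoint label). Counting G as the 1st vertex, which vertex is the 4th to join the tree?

D

Prim, starting at G.
Step 1: frontier [A–G 4, B–G 4, D–G 5, F–G 12] → take A–G (4); add A.
Step 2: frontier [A–B 3, A–C 9, A–E 16, A–F 16, B–G 4, D–G 5, F–G 12] → take A–B (3); add B.
Step 3: frontier [A–C 9, A–E 16, A–F 16, B–C 18, D–G 5, F–G 12] → take D–G (5); add D.
Step 4: frontier [A–C 9, A–E 16, A–F 16, B–C 18, C–D 8, D–F 8, F–G 12] → take C–D (8); add C.
Step 5: frontier [A–E 16, A–F 16, C–F 5, D–F 8, F–G 12] → take C–F (5); add F.
Step 6: frontier [A–E 16, E–F 15] → take E–F (15); add E.
Vertex order: G, A, B, D, C, F, E. The 4th vertex is D.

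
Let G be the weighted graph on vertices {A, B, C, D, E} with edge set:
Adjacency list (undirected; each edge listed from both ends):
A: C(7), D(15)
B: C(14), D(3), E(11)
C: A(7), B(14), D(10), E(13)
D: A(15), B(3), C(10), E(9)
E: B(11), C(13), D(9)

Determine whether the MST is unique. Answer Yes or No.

Yes

Kruskal's algorithm — process edges by increasing weight (ties by edge label):
B-D (3): add. Components now {A} {B,D} {C} {E}
A-C (7): add. Components now {A,C} {B,D} {E}
D-E (9): add. Components now {A,C} {B,D,E}
C-D (10): add. Components now {A,B,C,D,E}
Every non-tree edge has weight strictly greater than the heaviest edge on the tree path between its endpoints, so the MST is unique.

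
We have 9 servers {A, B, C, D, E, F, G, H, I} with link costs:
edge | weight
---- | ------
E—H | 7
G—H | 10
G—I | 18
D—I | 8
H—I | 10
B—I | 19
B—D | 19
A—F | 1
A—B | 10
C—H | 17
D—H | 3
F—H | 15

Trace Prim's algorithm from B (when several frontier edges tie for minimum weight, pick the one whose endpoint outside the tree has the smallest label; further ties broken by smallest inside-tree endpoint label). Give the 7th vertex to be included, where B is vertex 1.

I

Grow the tree from B using Prim:
Step 1: frontier [A—B 10, B—D 19, B—I 19] → take A—B (10); add A.
Step 2: frontier [A—F 1, B—D 19, B—I 19] → take A—F (1); add F.
Step 3: frontier [B—D 19, B—I 19, F—H 15] → take F—H (15); add H.
Step 4: frontier [B—D 19, B—I 19, D—H 3, E—H 7, G—H 10, H—I 10, C—H 17] → take D—H (3); add D.
Step 5: frontier [B—I 19, D—I 8, E—H 7, G—H 10, H—I 10, C—H 17] → take E—H (7); add E.
Step 6: frontier [B—I 19, D—I 8, G—H 10, H—I 10, C—H 17] → take D—I (8); add I.
Step 7: frontier [G—H 10, C—H 17, G—I 18] → take G—H (10); add G.
Step 8: frontier [C—H 17] → take C—H (17); add C.
Vertex order: B, A, F, H, D, E, I, G, C. The 7th vertex is I.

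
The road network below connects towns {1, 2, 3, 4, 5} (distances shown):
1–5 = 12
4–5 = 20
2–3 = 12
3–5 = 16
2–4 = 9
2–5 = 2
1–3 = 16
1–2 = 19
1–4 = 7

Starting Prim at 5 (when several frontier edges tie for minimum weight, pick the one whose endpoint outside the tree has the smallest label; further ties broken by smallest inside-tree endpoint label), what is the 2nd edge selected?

2-4

Prim, starting at 5.
Step 1: frontier [2–5 2, 1–5 12, 3–5 16, 4–5 20] → take 2–5 (2); add 2.
Step 2: frontier [2–4 9, 2–3 12, 1–2 19, 1–5 12, 3–5 16, 4–5 20] → take 2–4 (9); add 4.
Step 3: frontier [2–3 12, 1–2 19, 1–4 7, 1–5 12, 3–5 16] → take 1–4 (7); add 1.
Step 4: frontier [1–3 16, 2–3 12, 3–5 16] → take 2–3 (12); add 3.
The 2nd edge added is 2–4.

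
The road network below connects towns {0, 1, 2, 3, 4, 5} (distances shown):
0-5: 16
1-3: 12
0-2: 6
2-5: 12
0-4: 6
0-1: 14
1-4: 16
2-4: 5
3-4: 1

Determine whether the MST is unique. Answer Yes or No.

No

Sort edges by weight, then run Kruskal:
3-4 (1): add — endpoints in different components.
2-4 (5): add — endpoints in different components.
0-2 (6): add — endpoints in different components.
0-4 (6): skip — 0 and 4 already connected.
1-3 (12): add — endpoints in different components.
2-5 (12): add — endpoints in different components.
Non-tree edge 0-4 has weight 6, equal to the heaviest edge on its tree cycle — swapping gives another MST of the same weight. Not unique.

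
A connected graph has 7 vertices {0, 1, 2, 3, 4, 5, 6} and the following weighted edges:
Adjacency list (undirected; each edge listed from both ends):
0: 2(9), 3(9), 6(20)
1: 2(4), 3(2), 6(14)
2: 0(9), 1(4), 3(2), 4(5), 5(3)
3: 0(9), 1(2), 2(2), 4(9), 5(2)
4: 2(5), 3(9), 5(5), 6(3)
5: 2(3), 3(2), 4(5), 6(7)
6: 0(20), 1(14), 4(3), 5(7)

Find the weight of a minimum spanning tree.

23

Kruskal: consider edges lightest-first.
1—3 (2): add. Components now {0} {1,3} {2} {4} {5} {6}
2—3 (2): add. Components now {0} {1,2,3} {4} {5} {6}
3—5 (2): add. Components now {0} {1,2,3,5} {4} {6}
2—5 (3): skip — 2 and 5 already connected.
4—6 (3): add. Components now {0} {1,2,3,5} {4,6}
1—2 (4): skip — 1 and 2 already connected.
2—4 (5): add. Components now {0} {1,2,3,4,5,6}
4—5 (5): skip — 4 and 5 already connected.
5—6 (7): skip — 5 and 6 already connected.
0—2 (9): add. Components now {0,1,2,3,4,5,6}
MST edges: 1—3, 2—3, 3—5, 4—6, 2—4, 0—2; total weight 2+2+2+3+5+9 = 23.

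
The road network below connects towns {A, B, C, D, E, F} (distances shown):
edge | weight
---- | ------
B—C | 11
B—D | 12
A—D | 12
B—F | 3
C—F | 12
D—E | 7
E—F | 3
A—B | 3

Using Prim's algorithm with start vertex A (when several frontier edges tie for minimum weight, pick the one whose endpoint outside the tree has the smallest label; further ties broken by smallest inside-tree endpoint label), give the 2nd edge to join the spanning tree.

Grow the tree from A using Prim:
Step 1: frontier [A—B 3, A—D 12] → take A—B (3); add B.
Step 2: frontier [A—D 12, B—F 3, B—C 11, B—D 12] → take B—F (3); add F.
Step 3: frontier [A—D 12, B—C 11, B—D 12, E—F 3, C—F 12] → take E—F (3); add E.
Step 4: frontier [A—D 12, B—C 11, B—D 12, D—E 7, C—F 12] → take D—E (7); add D.
Step 5: frontier [B—C 11, C—F 12] → take B—C (11); add C.
The 2nd edge added is B—F.

B-F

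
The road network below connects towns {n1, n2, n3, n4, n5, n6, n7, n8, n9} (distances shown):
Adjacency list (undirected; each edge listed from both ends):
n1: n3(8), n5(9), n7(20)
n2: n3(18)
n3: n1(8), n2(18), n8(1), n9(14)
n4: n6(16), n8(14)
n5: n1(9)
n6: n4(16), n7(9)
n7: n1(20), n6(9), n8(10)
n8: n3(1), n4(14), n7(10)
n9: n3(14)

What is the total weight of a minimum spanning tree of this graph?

Kruskal's algorithm — process edges by increasing weight (ties by edge label):
n3-n8 (1): add — endpoints in different components.
n1-n3 (8): add — endpoints in different components.
n1-n5 (9): add — endpoints in different components.
n6-n7 (9): add — endpoints in different components.
n7-n8 (10): add — endpoints in different components.
n3-n9 (14): add — endpoints in different components.
n4-n8 (14): add — endpoints in different components.
n4-n6 (16): skip — n6 and n4 already connected.
n2-n3 (18): add — endpoints in different components.
MST edges: n3-n8, n1-n3, n1-n5, n6-n7, n7-n8, n3-n9, n4-n8, n2-n3; total weight 1+8+9+9+10+14+14+18 = 83.

83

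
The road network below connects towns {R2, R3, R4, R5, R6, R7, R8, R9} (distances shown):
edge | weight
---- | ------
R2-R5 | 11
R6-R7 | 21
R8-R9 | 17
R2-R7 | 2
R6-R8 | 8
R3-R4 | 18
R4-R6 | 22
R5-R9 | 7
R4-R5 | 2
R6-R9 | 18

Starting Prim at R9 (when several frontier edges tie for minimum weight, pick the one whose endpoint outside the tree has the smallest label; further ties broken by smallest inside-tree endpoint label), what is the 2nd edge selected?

R4-R5

Prim's algorithm from R9:
Step 1: cheapest edge leaving the tree is R5-R9 (7); add R5.
Step 2: cheapest edge leaving the tree is R4-R5 (2); add R4.
Step 3: cheapest edge leaving the tree is R2-R5 (11); add R2.
Step 4: cheapest edge leaving the tree is R2-R7 (2); add R7.
Step 5: cheapest edge leaving the tree is R8-R9 (17); add R8.
Step 6: cheapest edge leaving the tree is R6-R8 (8); add R6.
Step 7: cheapest edge leaving the tree is R3-R4 (18); add R3.
The 2nd edge added is R4-R5.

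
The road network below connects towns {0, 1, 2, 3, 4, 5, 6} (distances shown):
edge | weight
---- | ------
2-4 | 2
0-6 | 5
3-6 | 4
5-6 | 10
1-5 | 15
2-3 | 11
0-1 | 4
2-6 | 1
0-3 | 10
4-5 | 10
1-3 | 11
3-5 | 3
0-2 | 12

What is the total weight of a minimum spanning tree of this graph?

Prim, starting at 0.
Step 1: frontier [0-1 4, 0-6 5, 0-3 10, 0-2 12] → take 0-1 (4); add 1.
Step 2: frontier [0-6 5, 0-3 10, 0-2 12, 1-3 11, 1-5 15] → take 0-6 (5); add 6.
Step 3: frontier [0-3 10, 0-2 12, 1-3 11, 1-5 15, 2-6 1, 3-6 4, 5-6 10] → take 2-6 (1); add 2.
Step 4: frontier [0-3 10, 1-3 11, 1-5 15, 2-4 2, 2-3 11, 3-6 4, 5-6 10] → take 2-4 (2); add 4.
Step 5: frontier [0-3 10, 1-3 11, 1-5 15, 2-3 11, 4-5 10, 3-6 4, 5-6 10] → take 3-6 (4); add 3.
Step 6: frontier [1-5 15, 3-5 3, 4-5 10, 5-6 10] → take 3-5 (3); add 5.
MST edges: 0-1, 0-6, 2-6, 2-4, 3-6, 3-5; total weight 4+5+1+2+4+3 = 19.

19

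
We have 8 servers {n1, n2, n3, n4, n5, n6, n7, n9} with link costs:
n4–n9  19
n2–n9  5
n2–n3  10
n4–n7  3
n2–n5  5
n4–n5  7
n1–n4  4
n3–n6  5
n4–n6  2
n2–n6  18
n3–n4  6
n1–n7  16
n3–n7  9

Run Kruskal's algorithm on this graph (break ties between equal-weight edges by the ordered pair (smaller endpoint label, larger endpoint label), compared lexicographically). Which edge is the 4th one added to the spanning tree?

n2-n5

Kruskal's algorithm — process edges by increasing weight (ties by edge label):
n4–n6 (2): add — endpoints in different components.
n4–n7 (3): add — endpoints in different components.
n1–n4 (4): add — endpoints in different components.
n2–n5 (5): add — endpoints in different components.
n2–n9 (5): add — endpoints in different components.
n3–n6 (5): add — endpoints in different components.
n3–n4 (6): skip — n4 and n3 already connected.
n4–n5 (7): add — endpoints in different components.
The 4th edge added is n2–n5.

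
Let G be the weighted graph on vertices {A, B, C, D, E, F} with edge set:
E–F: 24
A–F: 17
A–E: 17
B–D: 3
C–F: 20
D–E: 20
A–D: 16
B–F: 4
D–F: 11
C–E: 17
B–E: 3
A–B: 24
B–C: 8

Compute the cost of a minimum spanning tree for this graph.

34

Prim, starting at E.
Step 1: frontier [B–E 3, A–E 17, C–E 17, D–E 20, E–F 24] → take B–E (3); add B.
Step 2: frontier [B–D 3, B–F 4, B–C 8, A–B 24, A–E 17, C–E 17, D–E 20, E–F 24] → take B–D (3); add D.
Step 3: frontier [B–F 4, B–C 8, A–B 24, D–F 11, A–D 16, A–E 17, C–E 17, E–F 24] → take B–F (4); add F.
Step 4: frontier [B–C 8, A–B 24, A–D 16, A–E 17, C–E 17, A–F 17, C–F 20] → take B–C (8); add C.
Step 5: frontier [A–B 24, A–D 16, A–E 17, A–F 17] → take A–D (16); add A.
MST edges: B–E, B–D, B–F, B–C, A–D; total weight 3+3+4+8+16 = 34.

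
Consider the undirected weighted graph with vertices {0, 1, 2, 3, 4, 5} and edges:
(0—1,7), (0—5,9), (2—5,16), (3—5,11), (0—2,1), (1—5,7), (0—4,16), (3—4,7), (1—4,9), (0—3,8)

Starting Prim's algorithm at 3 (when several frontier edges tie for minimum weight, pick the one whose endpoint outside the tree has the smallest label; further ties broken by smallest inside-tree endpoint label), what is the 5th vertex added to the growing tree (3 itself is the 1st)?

1

Prim, starting at 3.
Step 1: cheapest edge leaving the tree is 3—4 (7); add 4.
Step 2: cheapest edge leaving the tree is 0—3 (8); add 0.
Step 3: cheapest edge leaving the tree is 0—2 (1); add 2.
Step 4: cheapest edge leaving the tree is 0—1 (7); add 1.
Step 5: cheapest edge leaving the tree is 1—5 (7); add 5.
Vertex order: 3, 4, 0, 2, 1, 5. The 5th vertex is 1.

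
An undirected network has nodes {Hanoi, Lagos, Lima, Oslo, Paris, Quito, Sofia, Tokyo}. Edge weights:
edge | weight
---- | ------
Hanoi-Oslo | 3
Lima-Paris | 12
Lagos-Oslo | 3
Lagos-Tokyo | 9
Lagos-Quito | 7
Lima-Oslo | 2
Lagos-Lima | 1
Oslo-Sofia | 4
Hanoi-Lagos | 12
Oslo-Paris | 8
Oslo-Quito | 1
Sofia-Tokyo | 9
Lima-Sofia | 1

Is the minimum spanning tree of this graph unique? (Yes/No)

Sort edges by weight, then run Kruskal:
Lagos-Lima (1): add — endpoints in different components.
Lima-Sofia (1): add — endpoints in different components.
Oslo-Quito (1): add — endpoints in different components.
Lima-Oslo (2): add — endpoints in different components.
Hanoi-Oslo (3): add — endpoints in different components.
Lagos-Oslo (3): skip — Lagos and Oslo already connected.
Oslo-Sofia (4): skip — Sofia and Oslo already connected.
Lagos-Quito (7): skip — Quito and Lagos already connected.
Oslo-Paris (8): add — endpoints in different components.
Lagos-Tokyo (9): add — endpoints in different components.
Non-tree edge Sofia-Tokyo has weight 9, equal to the heaviest edge on its tree cycle — swapping gives another MST of the same weight. Not unique.

No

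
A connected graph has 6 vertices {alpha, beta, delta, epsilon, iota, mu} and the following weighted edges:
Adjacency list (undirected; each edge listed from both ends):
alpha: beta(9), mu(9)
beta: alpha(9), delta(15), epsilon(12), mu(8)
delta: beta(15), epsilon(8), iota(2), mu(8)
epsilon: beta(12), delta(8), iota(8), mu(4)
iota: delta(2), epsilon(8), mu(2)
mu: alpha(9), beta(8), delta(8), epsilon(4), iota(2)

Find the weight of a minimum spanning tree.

Prim's algorithm from alpha:
Step 1: cheapest edge leaving the tree is alpha–beta (9); add beta.
Step 2: cheapest edge leaving the tree is beta–mu (8); add mu.
Step 3: cheapest edge leaving the tree is iota–mu (2); add iota.
Step 4: cheapest edge leaving the tree is delta–iota (2); add delta.
Step 5: cheapest edge leaving the tree is epsilon–mu (4); add epsilon.
MST edges: alpha–beta, beta–mu, iota–mu, delta–iota, epsilon–mu; total weight 9+8+2+2+4 = 25.

25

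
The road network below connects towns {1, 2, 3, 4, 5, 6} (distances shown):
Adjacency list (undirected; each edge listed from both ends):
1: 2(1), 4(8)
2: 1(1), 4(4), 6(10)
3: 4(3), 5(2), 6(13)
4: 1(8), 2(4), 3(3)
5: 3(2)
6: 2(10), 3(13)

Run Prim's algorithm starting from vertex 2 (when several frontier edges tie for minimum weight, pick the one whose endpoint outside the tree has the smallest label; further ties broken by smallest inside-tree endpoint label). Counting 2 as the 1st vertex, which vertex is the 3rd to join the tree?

Prim, starting at 2.
Step 1: cheapest edge leaving the tree is 1—2 (1); add 1.
Step 2: cheapest edge leaving the tree is 2—4 (4); add 4.
Step 3: cheapest edge leaving the tree is 3—4 (3); add 3.
Step 4: cheapest edge leaving the tree is 3—5 (2); add 5.
Step 5: cheapest edge leaving the tree is 2—6 (10); add 6.
Vertex order: 2, 1, 4, 3, 5, 6. The 3rd vertex is 4.

4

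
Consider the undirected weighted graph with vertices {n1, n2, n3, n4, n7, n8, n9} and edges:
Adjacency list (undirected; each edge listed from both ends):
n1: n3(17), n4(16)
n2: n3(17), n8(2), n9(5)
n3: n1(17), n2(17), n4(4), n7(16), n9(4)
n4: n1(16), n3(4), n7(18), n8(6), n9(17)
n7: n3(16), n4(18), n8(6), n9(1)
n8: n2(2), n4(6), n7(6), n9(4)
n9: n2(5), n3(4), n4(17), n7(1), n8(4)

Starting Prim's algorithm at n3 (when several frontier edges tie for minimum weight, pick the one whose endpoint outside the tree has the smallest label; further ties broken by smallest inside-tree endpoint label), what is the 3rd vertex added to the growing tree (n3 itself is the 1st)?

Prim's algorithm from n3:
Step 1: frontier [n3–n4 4, n3–n9 4, n3–n7 16, n1–n3 17, n2–n3 17] → take n3–n4 (4); add n4.
Step 2: frontier [n3–n9 4, n3–n7 16, n1–n3 17, n2–n3 17, n4–n8 6, n1–n4 16, n4–n9 17, n4–n7 18] → take n3–n9 (4); add n9.
Step 3: frontier [n3–n7 16, n1–n3 17, n2–n3 17, n4–n8 6, n1–n4 16, n4–n7 18, n7–n9 1, n8–n9 4, n2–n9 5] → take n7–n9 (1); add n7.
Step 4: frontier [n1–n3 17, n2–n3 17, n4–n8 6, n1–n4 16, n7–n8 6, n8–n9 4, n2–n9 5] → take n8–n9 (4); add n8.
Step 5: frontier [n1–n3 17, n2–n3 17, n1–n4 16, n2–n8 2, n2–n9 5] → take n2–n8 (2); add n2.
Step 6: frontier [n1–n3 17, n1–n4 16] → take n1–n4 (16); add n1.
Vertex order: n3, n4, n9, n7, n8, n2, n1. The 3rd vertex is n9.

n9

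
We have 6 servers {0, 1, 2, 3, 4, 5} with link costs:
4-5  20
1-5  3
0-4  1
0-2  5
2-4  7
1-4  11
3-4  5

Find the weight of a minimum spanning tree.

25

Kruskal's algorithm — process edges by increasing weight (ties by edge label):
0-4 (1): add — endpoints in different components.
1-5 (3): add — endpoints in different components.
0-2 (5): add — endpoints in different components.
3-4 (5): add — endpoints in different components.
2-4 (7): skip — 2 and 4 already connected.
1-4 (11): add — endpoints in different components.
MST edges: 0-4, 1-5, 0-2, 3-4, 1-4; total weight 1+3+5+5+11 = 25.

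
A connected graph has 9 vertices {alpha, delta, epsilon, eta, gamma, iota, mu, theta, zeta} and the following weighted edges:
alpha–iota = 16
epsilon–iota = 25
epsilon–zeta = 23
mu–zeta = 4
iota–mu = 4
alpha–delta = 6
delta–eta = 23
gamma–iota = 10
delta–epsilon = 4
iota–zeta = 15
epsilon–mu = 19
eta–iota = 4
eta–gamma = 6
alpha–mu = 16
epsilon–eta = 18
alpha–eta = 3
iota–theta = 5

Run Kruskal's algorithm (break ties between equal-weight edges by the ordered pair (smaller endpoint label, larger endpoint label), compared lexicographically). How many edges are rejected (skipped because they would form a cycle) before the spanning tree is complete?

Sort edges by weight, then run Kruskal:
alpha–eta (3): add — endpoints in different components.
delta–epsilon (4): add — endpoints in different components.
eta–iota (4): add — endpoints in different components.
iota–mu (4): add — endpoints in different components.
mu–zeta (4): add — endpoints in different components.
iota–theta (5): add — endpoints in different components.
alpha–delta (6): add — endpoints in different components.
eta–gamma (6): add — endpoints in different components.
Edges rejected before the tree was complete: 0.

0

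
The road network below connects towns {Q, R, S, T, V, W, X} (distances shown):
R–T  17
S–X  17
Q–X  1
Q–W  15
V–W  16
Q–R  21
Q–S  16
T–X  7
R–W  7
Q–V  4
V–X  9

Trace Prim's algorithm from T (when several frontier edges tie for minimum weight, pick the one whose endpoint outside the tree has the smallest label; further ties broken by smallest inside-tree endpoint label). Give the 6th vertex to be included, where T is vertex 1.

Prim's algorithm from T:
Step 1: frontier [T–X 7, R–T 17] → take T–X (7); add X.
Step 2: frontier [R–T 17, Q–X 1, V–X 9, S–X 17] → take Q–X (1); add Q.
Step 3: frontier [Q–V 4, Q–W 15, Q–S 16, Q–R 21, R–T 17, V–X 9, S–X 17] → take Q–V (4); add V.
Step 4: frontier [Q–W 15, Q–S 16, Q–R 21, R–T 17, V–W 16, S–X 17] → take Q–W (15); add W.
Step 5: frontier [Q–S 16, Q–R 21, R–T 17, R–W 7, S–X 17] → take R–W (7); add R.
Step 6: frontier [Q–S 16, S–X 17] → take Q–S (16); add S.
Vertex order: T, X, Q, V, W, R, S. The 6th vertex is R.

R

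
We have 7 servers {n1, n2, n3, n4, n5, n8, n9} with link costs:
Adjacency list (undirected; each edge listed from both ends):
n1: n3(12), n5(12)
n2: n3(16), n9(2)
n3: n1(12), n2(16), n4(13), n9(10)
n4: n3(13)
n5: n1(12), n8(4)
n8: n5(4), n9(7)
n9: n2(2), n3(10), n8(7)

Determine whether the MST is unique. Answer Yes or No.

Sort edges by weight, then run Kruskal:
n2—n9 (2): add — endpoints in different components.
n5—n8 (4): add — endpoints in different components.
n8—n9 (7): add — endpoints in different components.
n3—n9 (10): add — endpoints in different components.
n1—n3 (12): add — endpoints in different components.
n1—n5 (12): skip — n1 and n5 already connected.
n3—n4 (13): add — endpoints in different components.
Non-tree edge n1—n5 has weight 12, equal to the heaviest edge on its tree cycle — swapping gives another MST of the same weight. Not unique.

No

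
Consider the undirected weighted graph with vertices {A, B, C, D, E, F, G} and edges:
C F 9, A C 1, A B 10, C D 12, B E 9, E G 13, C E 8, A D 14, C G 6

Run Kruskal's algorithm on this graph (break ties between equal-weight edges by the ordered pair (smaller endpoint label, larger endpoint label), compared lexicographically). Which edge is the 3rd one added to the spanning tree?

C-E

Kruskal: consider edges lightest-first.
A C (1): add — endpoints in different components.
C G (6): add — endpoints in different components.
C E (8): add — endpoints in different components.
B E (9): add — endpoints in different components.
C F (9): add — endpoints in different components.
A B (10): skip — A and B already connected.
C D (12): add — endpoints in different components.
The 3rd edge added is C E.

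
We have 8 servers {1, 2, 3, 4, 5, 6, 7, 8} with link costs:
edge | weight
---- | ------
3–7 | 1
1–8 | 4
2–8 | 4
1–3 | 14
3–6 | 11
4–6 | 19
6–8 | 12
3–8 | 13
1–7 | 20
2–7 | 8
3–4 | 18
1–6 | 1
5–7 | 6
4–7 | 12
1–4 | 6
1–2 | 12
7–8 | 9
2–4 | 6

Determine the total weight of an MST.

Kruskal: consider edges lightest-first.
1–6 (1): add — endpoints in different components.
3–7 (1): add — endpoints in different components.
1–8 (4): add — endpoints in different components.
2–8 (4): add — endpoints in different components.
1–4 (6): add — endpoints in different components.
2–4 (6): skip — 2 and 4 already connected.
5–7 (6): add — endpoints in different components.
2–7 (8): add — endpoints in different components.
MST edges: 1–6, 3–7, 1–8, 2–8, 1–4, 5–7, 2–7; total weight 1+1+4+4+6+6+8 = 30.

30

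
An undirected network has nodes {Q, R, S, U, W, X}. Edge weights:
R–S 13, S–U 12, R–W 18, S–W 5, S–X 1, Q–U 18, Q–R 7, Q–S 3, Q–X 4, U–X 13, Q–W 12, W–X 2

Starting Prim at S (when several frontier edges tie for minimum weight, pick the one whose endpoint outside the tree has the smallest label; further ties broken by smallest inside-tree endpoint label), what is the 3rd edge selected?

Prim, starting at S.
Step 1: cheapest edge leaving the tree is S–X (1); add X.
Step 2: cheapest edge leaving the tree is W–X (2); add W.
Step 3: cheapest edge leaving the tree is Q–S (3); add Q.
Step 4: cheapest edge leaving the tree is Q–R (7); add R.
Step 5: cheapest edge leaving the tree is S–U (12); add U.
The 3rd edge added is Q–S.

Q-S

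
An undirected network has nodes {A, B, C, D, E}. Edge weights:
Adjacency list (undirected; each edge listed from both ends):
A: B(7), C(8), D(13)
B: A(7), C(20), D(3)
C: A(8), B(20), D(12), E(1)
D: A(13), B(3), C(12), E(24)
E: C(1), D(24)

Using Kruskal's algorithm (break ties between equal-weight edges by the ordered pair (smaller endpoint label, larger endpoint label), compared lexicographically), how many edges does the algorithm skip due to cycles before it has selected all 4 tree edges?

Kruskal: consider edges lightest-first.
C—E (1): add. Components now {A} {B} {C,E} {D}
B—D (3): add. Components now {A} {B,D} {C,E}
A—B (7): add. Components now {A,B,D} {C,E}
A—C (8): add. Components now {A,B,C,D,E}
Edges rejected before the tree was complete: 0.

0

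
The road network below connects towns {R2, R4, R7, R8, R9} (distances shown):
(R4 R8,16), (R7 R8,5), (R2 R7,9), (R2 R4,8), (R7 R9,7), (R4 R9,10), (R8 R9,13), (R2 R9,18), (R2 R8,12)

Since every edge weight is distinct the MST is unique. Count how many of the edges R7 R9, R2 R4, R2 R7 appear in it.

Sort edges by weight, then run Kruskal:
R7 R8 (5): add. Components now {R4} {R2} {R7,R8} {R9}
R7 R9 (7): add. Components now {R4} {R2} {R7,R8,R9}
R2 R4 (8): add. Components now {R2,R4} {R7,R8,R9}
R2 R7 (9): add. Components now {R2,R4,R7,R8,R9}
MST edge set: {R7 R8, R7 R9, R2 R4, R2 R7}.
Of the listed edges, {R7 R9, R2 R4, R2 R7} are in the MST → 3.

3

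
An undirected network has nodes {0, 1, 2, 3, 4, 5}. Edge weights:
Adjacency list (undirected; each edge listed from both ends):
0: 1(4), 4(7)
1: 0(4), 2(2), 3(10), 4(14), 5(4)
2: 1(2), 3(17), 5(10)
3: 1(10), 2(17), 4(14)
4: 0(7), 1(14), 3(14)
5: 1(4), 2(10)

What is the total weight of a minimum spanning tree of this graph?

Prim's algorithm from 5:
Step 1: frontier [1—5 4, 2—5 10] → take 1—5 (4); add 1.
Step 2: frontier [1—2 2, 0—1 4, 1—3 10, 1—4 14, 2—5 10] → take 1—2 (2); add 2.
Step 3: frontier [0—1 4, 1—3 10, 1—4 14, 2—3 17] → take 0—1 (4); add 0.
Step 4: frontier [0—4 7, 1—3 10, 1—4 14, 2—3 17] → take 0—4 (7); add 4.
Step 5: frontier [1—3 10, 2—3 17, 3—4 14] → take 1—3 (10); add 3.
MST edges: 1—5, 1—2, 0—1, 0—4, 1—3; total weight 4+2+4+7+10 = 27.

27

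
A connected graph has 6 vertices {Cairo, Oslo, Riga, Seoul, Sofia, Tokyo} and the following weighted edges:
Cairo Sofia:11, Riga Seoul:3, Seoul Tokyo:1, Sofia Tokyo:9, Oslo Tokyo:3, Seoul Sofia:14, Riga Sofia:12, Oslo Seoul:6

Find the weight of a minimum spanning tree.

27

Grow the tree from Sofia using Prim:
Step 1: frontier [Sofia Tokyo 9, Cairo Sofia 11, Riga Sofia 12, Seoul Sofia 14] → take Sofia Tokyo (9); add Tokyo.
Step 2: frontier [Cairo Sofia 11, Riga Sofia 12, Seoul Sofia 14, Seoul Tokyo 1, Oslo Tokyo 3] → take Seoul Tokyo (1); add Seoul.
Step 3: frontier [Riga Seoul 3, Oslo Seoul 6, Cairo Sofia 11, Riga Sofia 12, Oslo Tokyo 3] → take Oslo Tokyo (3); add Oslo.
Step 4: frontier [Riga Seoul 3, Cairo Sofia 11, Riga Sofia 12] → take Riga Seoul (3); add Riga.
Step 5: frontier [Cairo Sofia 11] → take Cairo Sofia (11); add Cairo.
MST edges: Sofia Tokyo, Seoul Tokyo, Oslo Tokyo, Riga Seoul, Cairo Sofia; total weight 9+1+3+3+11 = 27.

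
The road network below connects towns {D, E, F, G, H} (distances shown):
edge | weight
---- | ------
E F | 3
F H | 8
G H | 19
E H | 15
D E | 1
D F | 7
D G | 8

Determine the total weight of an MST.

20

Prim's algorithm from F:
Step 1: cheapest edge leaving the tree is E F (3); add E.
Step 2: cheapest edge leaving the tree is D E (1); add D.
Step 3: cheapest edge leaving the tree is D G (8); add G.
Step 4: cheapest edge leaving the tree is F H (8); add H.
MST edges: E F, D E, D G, F H; total weight 3+1+8+8 = 20.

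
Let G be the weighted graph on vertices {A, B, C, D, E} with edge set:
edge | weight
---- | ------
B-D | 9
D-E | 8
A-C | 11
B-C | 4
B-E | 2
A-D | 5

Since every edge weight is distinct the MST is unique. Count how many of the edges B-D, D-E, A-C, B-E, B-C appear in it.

Kruskal's algorithm — process edges by increasing weight (ties by edge label):
B-E (2): add — endpoints in different components.
B-C (4): add — endpoints in different components.
A-D (5): add — endpoints in different components.
D-E (8): add — endpoints in different components.
MST edge set: {B-E, B-C, A-D, D-E}.
Of the listed edges, {D-E, B-E, B-C} are in the MST → 3.

3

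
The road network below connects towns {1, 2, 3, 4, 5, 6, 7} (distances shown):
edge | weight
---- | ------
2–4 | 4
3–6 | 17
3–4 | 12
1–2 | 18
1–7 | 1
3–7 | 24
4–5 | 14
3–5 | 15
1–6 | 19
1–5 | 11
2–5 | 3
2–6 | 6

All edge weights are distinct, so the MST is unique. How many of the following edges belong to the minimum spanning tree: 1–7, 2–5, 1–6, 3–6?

Kruskal: consider edges lightest-first.
1–7 (1): add. Components now {1,7} {2} {3} {4} {5} {6}
2–5 (3): add. Components now {1,7} {2,5} {3} {4} {6}
2–4 (4): add. Components now {1,7} {2,4,5} {3} {6}
2–6 (6): add. Components now {1,7} {2,4,5,6} {3}
1–5 (11): add. Components now {1,2,4,5,6,7} {3}
3–4 (12): add. Components now {1,2,3,4,5,6,7}
MST edge set: {1–7, 2–5, 2–4, 2–6, 1–5, 3–4}.
Of the listed edges, {1–7, 2–5} are in the MST → 2.

2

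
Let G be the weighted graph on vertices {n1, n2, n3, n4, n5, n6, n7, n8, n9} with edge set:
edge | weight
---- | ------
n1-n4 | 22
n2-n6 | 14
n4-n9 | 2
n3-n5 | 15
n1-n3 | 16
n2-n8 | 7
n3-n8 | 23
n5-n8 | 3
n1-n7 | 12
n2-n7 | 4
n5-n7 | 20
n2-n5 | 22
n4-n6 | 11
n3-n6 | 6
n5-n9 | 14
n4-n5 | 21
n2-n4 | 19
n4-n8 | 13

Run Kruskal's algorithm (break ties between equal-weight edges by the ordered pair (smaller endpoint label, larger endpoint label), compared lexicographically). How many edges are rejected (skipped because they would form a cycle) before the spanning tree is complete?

Kruskal: consider edges lightest-first.
n4-n9 (2): add — endpoints in different components.
n5-n8 (3): add — endpoints in different components.
n2-n7 (4): add — endpoints in different components.
n3-n6 (6): add — endpoints in different components.
n2-n8 (7): add — endpoints in different components.
n4-n6 (11): add — endpoints in different components.
n1-n7 (12): add — endpoints in different components.
n4-n8 (13): add — endpoints in different components.
Edges rejected before the tree was complete: 0.

0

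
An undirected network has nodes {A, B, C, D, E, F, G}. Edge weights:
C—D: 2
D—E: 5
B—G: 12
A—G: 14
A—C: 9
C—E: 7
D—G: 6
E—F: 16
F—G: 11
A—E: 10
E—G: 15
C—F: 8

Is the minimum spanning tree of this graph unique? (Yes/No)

Yes

Kruskal's algorithm — process edges by increasing weight (ties by edge label):
C—D (2): add. Components now {A} {B} {C,D} {E} {F} {G}
D—E (5): add. Components now {A} {B} {C,D,E} {F} {G}
D—G (6): add. Components now {A} {B} {C,D,E,G} {F}
C—E (7): skip — C and E already connected.
C—F (8): add. Components now {A} {B} {C,D,E,F,G}
A—C (9): add. Components now {A,C,D,E,F,G} {B}
A—E (10): skip — A and E already connected.
F—G (11): skip — F and G already connected.
B—G (12): add. Components now {A,B,C,D,E,F,G}
Every non-tree edge has weight strictly greater than the heaviest edge on the tree path between its endpoints, so the MST is unique.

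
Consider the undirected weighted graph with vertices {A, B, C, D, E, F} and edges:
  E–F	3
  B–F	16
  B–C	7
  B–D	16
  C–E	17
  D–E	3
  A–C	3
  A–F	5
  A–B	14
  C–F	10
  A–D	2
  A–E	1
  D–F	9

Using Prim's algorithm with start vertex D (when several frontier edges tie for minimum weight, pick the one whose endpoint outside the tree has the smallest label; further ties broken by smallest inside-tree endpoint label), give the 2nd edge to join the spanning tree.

Grow the tree from D using Prim:
Step 1: cheapest edge leaving the tree is A–D (2); add A.
Step 2: cheapest edge leaving the tree is A–E (1); add E.
Step 3: cheapest edge leaving the tree is A–C (3); add C.
Step 4: cheapest edge leaving the tree is E–F (3); add F.
Step 5: cheapest edge leaving the tree is B–C (7); add B.
The 2nd edge added is A–E.

A-E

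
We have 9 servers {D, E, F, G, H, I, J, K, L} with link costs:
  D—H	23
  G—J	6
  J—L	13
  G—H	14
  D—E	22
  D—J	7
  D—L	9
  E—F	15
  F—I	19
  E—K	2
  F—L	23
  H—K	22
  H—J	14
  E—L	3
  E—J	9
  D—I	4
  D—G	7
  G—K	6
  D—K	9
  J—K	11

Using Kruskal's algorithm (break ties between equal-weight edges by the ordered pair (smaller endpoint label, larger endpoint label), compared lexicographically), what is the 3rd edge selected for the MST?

Kruskal's algorithm — process edges by increasing weight (ties by edge label):
E—K (2): add — endpoints in different components.
E—L (3): add — endpoints in different components.
D—I (4): add — endpoints in different components.
G—J (6): add — endpoints in different components.
G—K (6): add — endpoints in different components.
D—G (7): add — endpoints in different components.
D—J (7): skip — D and J already connected.
D—K (9): skip — D and K already connected.
D—L (9): skip — D and L already connected.
E—J (9): skip — E and J already connected.
J—K (11): skip — J and K already connected.
J—L (13): skip — J and L already connected.
G—H (14): add — endpoints in different components.
H—J (14): skip — H and J already connected.
E—F (15): add — endpoints in different components.
The 3rd edge added is D—I.

D-I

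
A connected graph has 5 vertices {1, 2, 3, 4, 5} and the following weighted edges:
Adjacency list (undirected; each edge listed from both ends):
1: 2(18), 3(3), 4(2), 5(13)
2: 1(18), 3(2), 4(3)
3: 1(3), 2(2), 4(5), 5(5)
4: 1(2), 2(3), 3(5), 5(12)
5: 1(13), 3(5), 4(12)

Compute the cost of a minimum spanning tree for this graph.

Kruskal's algorithm — process edges by increasing weight (ties by edge label):
1 4 (2): add. Components now {1,4} {2} {3} {5}
2 3 (2): add. Components now {1,4} {2,3} {5}
1 3 (3): add. Components now {1,2,3,4} {5}
2 4 (3): skip — 2 and 4 already connected.
3 4 (5): skip — 3 and 4 already connected.
3 5 (5): add. Components now {1,2,3,4,5}
MST edges: 1 4, 2 3, 1 3, 3 5; total weight 2+2+3+5 = 12.

12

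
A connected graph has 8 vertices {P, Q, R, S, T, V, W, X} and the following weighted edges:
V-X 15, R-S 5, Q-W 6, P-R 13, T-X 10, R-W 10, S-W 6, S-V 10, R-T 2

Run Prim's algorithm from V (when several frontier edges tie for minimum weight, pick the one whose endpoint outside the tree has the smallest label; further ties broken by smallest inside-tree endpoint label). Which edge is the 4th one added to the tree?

S-W

Prim, starting at V.
Step 1: cheapest edge leaving the tree is S-V (10); add S.
Step 2: cheapest edge leaving the tree is R-S (5); add R.
Step 3: cheapest edge leaving the tree is R-T (2); add T.
Step 4: cheapest edge leaving the tree is S-W (6); add W.
Step 5: cheapest edge leaving the tree is Q-W (6); add Q.
Step 6: cheapest edge leaving the tree is T-X (10); add X.
Step 7: cheapest edge leaving the tree is P-R (13); add P.
The 4th edge added is S-W.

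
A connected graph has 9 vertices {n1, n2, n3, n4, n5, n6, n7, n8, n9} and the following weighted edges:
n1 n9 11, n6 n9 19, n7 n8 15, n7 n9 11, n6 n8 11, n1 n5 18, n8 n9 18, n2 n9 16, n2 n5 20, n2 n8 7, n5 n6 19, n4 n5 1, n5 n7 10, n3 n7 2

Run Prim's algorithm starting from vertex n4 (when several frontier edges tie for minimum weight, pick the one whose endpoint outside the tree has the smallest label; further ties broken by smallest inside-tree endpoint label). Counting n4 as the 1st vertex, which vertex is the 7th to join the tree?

Prim, starting at n4.
Step 1: cheapest edge leaving the tree is n4 n5 (1); add n5.
Step 2: cheapest edge leaving the tree is n5 n7 (10); add n7.
Step 3: cheapest edge leaving the tree is n3 n7 (2); add n3.
Step 4: cheapest edge leaving the tree is n7 n9 (11); add n9.
Step 5: cheapest edge leaving the tree is n1 n9 (11); add n1.
Step 6: cheapest edge leaving the tree is n7 n8 (15); add n8.
Step 7: cheapest edge leaving the tree is n2 n8 (7); add n2.
Step 8: cheapest edge leaving the tree is n6 n8 (11); add n6.
Vertex order: n4, n5, n7, n3, n9, n1, n8, n2, n6. The 7th vertex is n8.

n8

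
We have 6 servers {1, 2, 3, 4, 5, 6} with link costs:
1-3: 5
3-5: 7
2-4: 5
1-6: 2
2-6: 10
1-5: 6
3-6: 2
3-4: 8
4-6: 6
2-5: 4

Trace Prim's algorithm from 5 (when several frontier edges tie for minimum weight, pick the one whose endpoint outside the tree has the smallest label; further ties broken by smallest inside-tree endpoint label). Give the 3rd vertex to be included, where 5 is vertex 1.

4

Prim's algorithm from 5:
Step 1: cheapest edge leaving the tree is 2-5 (4); add 2.
Step 2: cheapest edge leaving the tree is 2-4 (5); add 4.
Step 3: cheapest edge leaving the tree is 1-5 (6); add 1.
Step 4: cheapest edge leaving the tree is 1-6 (2); add 6.
Step 5: cheapest edge leaving the tree is 3-6 (2); add 3.
Vertex order: 5, 2, 4, 1, 6, 3. The 3rd vertex is 4.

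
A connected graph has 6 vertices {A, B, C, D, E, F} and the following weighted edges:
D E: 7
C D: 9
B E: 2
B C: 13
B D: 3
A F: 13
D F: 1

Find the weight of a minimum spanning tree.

28

Grow the tree from C using Prim:
Step 1: cheapest edge leaving the tree is C D (9); add D.
Step 2: cheapest edge leaving the tree is D F (1); add F.
Step 3: cheapest edge leaving the tree is B D (3); add B.
Step 4: cheapest edge leaving the tree is B E (2); add E.
Step 5: cheapest edge leaving the tree is A F (13); add A.
MST edges: C D, D F, B D, B E, A F; total weight 9+1+3+2+13 = 28.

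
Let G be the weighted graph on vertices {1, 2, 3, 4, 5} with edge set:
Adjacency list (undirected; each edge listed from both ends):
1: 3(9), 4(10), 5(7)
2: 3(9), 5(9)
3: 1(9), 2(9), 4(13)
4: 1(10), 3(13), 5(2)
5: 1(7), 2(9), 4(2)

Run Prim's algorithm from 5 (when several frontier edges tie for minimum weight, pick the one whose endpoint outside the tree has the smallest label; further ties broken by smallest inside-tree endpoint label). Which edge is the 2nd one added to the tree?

1-5

Prim's algorithm from 5:
Step 1: frontier [4–5 2, 1–5 7, 2–5 9] → take 4–5 (2); add 4.
Step 2: frontier [1–4 10, 3–4 13, 1–5 7, 2–5 9] → take 1–5 (7); add 1.
Step 3: frontier [1–3 9, 3–4 13, 2–5 9] → take 2–5 (9); add 2.
Step 4: frontier [1–3 9, 2–3 9, 3–4 13] → take 1–3 (9); add 3.
The 2nd edge added is 1–5.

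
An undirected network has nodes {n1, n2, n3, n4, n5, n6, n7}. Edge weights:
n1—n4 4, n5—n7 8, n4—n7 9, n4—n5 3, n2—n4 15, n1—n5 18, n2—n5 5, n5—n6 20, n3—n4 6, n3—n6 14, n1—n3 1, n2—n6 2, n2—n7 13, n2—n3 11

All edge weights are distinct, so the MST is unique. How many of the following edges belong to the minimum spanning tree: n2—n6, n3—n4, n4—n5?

2

Sort edges by weight, then run Kruskal:
n1—n3 (1): add — endpoints in different components.
n2—n6 (2): add — endpoints in different components.
n4—n5 (3): add — endpoints in different components.
n1—n4 (4): add — endpoints in different components.
n2—n5 (5): add — endpoints in different components.
n3—n4 (6): skip — n3 and n4 already connected.
n5—n7 (8): add — endpoints in different components.
MST edge set: {n1—n3, n2—n6, n4—n5, n1—n4, n2—n5, n5—n7}.
Of the listed edges, {n2—n6, n4—n5} are in the MST → 2.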